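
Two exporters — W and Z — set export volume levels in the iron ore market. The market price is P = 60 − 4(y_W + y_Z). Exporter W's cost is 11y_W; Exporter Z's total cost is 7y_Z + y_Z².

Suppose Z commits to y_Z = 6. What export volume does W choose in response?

Exporter W's profit: π = y_W(60 − 4(y_W + y_Z)) − 11y_W.
∂π/∂y_W = 49 − 8y_W − 4y_Z = 0, so y_W = 6.125 − 0.5y_Z.
At y_Z = 6: y_W = 6.125 − 0.5·6 = 3.125.

3.125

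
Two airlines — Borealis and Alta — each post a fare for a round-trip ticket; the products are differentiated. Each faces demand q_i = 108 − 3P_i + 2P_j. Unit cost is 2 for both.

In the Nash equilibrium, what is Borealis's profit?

2106.75

Borealis's profit: π = (P_{Borealis} − 2)(108 − 3P_{Borealis} + 2P_{Alta}).
∂π/∂P_{Borealis} = 114 − 6P_{Borealis} + 2P_{Alta} = 0 ⇒ P_{Borealis} = 19 + (1/3)P_{Alta}.
Setting P_{Borealis} = P_{Alta} in the reaction function: P_{Borealis} = 19 + (1/3)P_{Borealis}, so P_{Borealis} = 19 / (2/3) = 28.5.
q_{Borealis} = 108 − 3·28.5 + 2·28.5 = 79.5.
Profit = (28.5 − 2)·79.5 = 2106.75.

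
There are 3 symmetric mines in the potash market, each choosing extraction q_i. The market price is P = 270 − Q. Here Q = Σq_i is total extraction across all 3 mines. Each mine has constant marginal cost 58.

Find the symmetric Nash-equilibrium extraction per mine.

53

A representative mine's profit is π_i = q_i(270 − Q) − 58q_i, with Q = q_i + Σ_{j≠i} q_j.
First-order condition: 212 − 2q_i − Σ_{j≠i} q_j = 0.
In a symmetric equilibrium every mine chooses the same q, so Σ_{j≠i} q_j = 2q. The condition becomes 212 − 4q = 0, giving q = 212/4 = 53.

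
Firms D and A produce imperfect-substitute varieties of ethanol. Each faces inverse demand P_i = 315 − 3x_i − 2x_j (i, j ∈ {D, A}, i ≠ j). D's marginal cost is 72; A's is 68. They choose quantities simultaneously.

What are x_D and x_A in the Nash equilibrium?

Firm D's profit: π = x_D(315 − 3x_D − 2x_A) − 72x_D.
∂π/∂x_D = 243 − 6x_D − 2x_A = 0 ⇒ x_D = 40.5 − (1/3)x_A.
Similarly x_A = 247/6 − (1/3)x_D.
Plugging x_A into D's best response: x_D = 40.5 − (1/3)(247/6 − (1/3)x_D) ⇒ (8/9)x_D = 241/9, so x_D = 30.125.
Then x_A = 247/6 − (1/3)·30.125 = 31.125.

30.125, 31.125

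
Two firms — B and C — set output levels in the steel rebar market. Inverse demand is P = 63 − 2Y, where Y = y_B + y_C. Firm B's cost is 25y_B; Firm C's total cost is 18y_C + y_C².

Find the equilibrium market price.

38.8

Firm B's profit: π = y_B(63 − 2(y_B + y_C)) − 25y_B.
∂π/∂y_B = 38 − 4y_B − 2y_C = 0, so y_B = 9.5 − 0.5y_C.
For C: ∂π/∂y_C = 45 − 6y_C − 2y_B = 0 ⇒ y_C = 7.5 − (1/3)y_B.
Solving the two reaction functions simultaneously: (1 − (−0.5)(−1/3))y_B = 9.5 − 0.5·7.5, so (5/6)y_B = 5.75 and y_B = 6.9.
Then y_C = 7.5 − (1/3)·6.9 = 5.2.
Equilibrium price: P = 63 − 2·12.1 = 38.8.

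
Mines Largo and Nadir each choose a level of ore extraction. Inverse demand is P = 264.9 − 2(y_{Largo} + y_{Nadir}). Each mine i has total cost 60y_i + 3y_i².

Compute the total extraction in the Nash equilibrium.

Mine Largo's profit: π = y_{Largo}(264.9 − 2(y_{Largo} + y_{Nadir})) − 60y_{Largo} − 3y_{Largo}².
∂π/∂y_{Largo} = 204.9 − 10y_{Largo} − 2y_{Nadir} = 0, so y_{Largo} = 20.49 − 0.2y_{Nadir}.
The game is symmetric, so in equilibrium y_{Nadir} = y_{Largo}: the reaction function gives 1.2y_{Largo} = 20.49, hence y_{Largo} = 17.075.
Total extraction: 17.075 + 17.075 = 34.15.

34.15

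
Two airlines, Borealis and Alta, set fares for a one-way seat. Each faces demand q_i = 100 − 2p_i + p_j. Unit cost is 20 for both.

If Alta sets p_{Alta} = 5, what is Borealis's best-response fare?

36.25

Borealis's profit: π = (p_{Borealis} − 20)(100 − 2p_{Borealis} + p_{Alta}).
∂π/∂p_{Borealis} = 140 − 4p_{Borealis} + p_{Alta} = 0 ⇒ p_{Borealis} = 35 + 0.25p_{Alta}.
At p_{Alta} = 5: p_{Borealis} = 35 + 0.25·5 = 36.25.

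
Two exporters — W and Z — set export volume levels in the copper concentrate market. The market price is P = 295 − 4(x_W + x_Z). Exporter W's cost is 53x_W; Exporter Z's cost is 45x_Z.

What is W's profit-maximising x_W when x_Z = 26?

Exporter W's profit: π = x_W(295 − 4(x_W + x_Z)) − 53x_W.
∂π/∂x_W = 242 − 8x_W − 4x_Z = 0, so x_W = 30.25 − 0.5x_Z.
At x_Z = 26: x_W = 30.25 − 0.5·26 = 17.25.

17.25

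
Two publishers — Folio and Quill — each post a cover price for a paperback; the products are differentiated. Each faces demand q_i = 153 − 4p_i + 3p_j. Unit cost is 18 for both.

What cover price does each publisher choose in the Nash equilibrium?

45

Folio's profit: π = (p_{Folio} − 18)(153 − 4p_{Folio} + 3p_{Quill}).
∂π/∂p_{Folio} = 225 − 8p_{Folio} + 3p_{Quill} = 0 ⇒ p_{Folio} = 28.125 + 0.375p_{Quill}.
The game is symmetric, so in equilibrium p_{Quill} = p_{Folio}: the reaction function gives 0.625p_{Folio} = 28.125, hence p_{Folio} = 45.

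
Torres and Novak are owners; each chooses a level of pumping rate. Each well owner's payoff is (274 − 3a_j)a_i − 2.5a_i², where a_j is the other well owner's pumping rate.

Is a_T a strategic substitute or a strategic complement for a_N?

Torres's payoff is (274 − 3a_N)a_T − 2.5a_T².
∂π/∂a_T = 274 − 3a_N − 5a_T = 0, so a_T = 54.8 − 0.6a_N.
The best-response slope da_T/da_N = −0.6 < 0: the reaction function is downward-sloping, so the choices are strategic substitutes.

strategic substitutes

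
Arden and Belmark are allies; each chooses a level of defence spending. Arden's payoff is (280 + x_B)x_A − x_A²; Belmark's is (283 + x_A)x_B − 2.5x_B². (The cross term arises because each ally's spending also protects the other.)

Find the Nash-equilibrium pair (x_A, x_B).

Expanding Arden's payoff: 280x_A + x_Bx_A − x_A².
∂π/∂x_A = 280 + x_B − 2x_A = 0, so x_A = 140 + 0.5x_B.
Likewise for Belmark: x_B = 56.6 + 0.2x_A.
Plugging x_B into Arden's best response: x_A = 140 + 0.5(56.6 + 0.2x_A) ⇒ 0.9x_A = 168.3, so x_A = 187.
Then x_B = 56.6 + 0.2·187 = 94.

187, 94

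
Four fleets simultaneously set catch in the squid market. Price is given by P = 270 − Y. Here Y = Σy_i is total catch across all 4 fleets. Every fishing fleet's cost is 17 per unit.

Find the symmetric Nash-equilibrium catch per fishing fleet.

A representative fishing fleet's profit is π_i = y_i(270 − Y) − 17y_i, with Y = y_i + Σ_{j≠i} y_j.
First-order condition: 253 − 2y_i − Σ_{j≠i} y_j = 0.
With identical fishing fleets, set every y_j = y: then 253 − 2y − 3y = 0, i.e. y = 253/5 = 50.6.

50.6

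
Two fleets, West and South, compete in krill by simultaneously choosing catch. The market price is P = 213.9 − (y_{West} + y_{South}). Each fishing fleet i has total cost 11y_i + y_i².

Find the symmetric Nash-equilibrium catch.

40.58

Fishing fleet West's profit: π = y_{West}(213.9 − (y_{West} + y_{South})) − 11y_{West} − y_{West}².
∂π/∂y_{West} = 202.9 − 4y_{West} − y_{South} = 0, so y_{West} = 50.725 − 0.25y_{South}.
The game is symmetric, so in equilibrium y_{South} = y_{West}: the reaction function gives 1.25y_{West} = 50.725, hence y_{West} = 40.58.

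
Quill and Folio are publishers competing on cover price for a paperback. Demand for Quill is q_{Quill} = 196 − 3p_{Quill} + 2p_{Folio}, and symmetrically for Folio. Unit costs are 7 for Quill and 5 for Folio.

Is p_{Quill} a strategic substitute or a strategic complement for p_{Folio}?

strategic complements

Quill's profit: π = (p_{Quill} − 7)(196 − 3p_{Quill} + 2p_{Folio}).
∂π/∂p_{Quill} = 217 − 6p_{Quill} + 2p_{Folio} = 0 ⇒ p_{Quill} = 217/6 + (1/3)p_{Folio}.
The best-response slope dp_{Quill}/dp_{Folio} = 1/3 > 0: the reaction function is upward-sloping, so the choices are strategic complements.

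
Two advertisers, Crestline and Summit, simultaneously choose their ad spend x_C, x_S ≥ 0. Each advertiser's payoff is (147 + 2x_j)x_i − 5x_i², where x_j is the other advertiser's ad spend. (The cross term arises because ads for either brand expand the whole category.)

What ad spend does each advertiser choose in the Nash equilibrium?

18.375

Crestline's payoff is (147 + 2x_S)x_C − 5x_C².
∂π/∂x_C = 147 + 2x_S − 10x_C = 0, so x_C = 14.7 + 0.2x_S.
The game is symmetric, so in equilibrium x_S = x_C: the reaction function gives 0.8x_C = 14.7, hence x_C = 18.375.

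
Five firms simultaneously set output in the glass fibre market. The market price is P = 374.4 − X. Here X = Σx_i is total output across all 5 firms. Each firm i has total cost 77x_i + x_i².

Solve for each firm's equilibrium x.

37.175

A representative firm's profit is π_i = x_i(374.4 − X) − 77x_i − x_i², with X = x_i + Σ_{j≠i} x_j.
First-order condition: 297.4 − 4x_i − Σ_{j≠i} x_j = 0.
In a symmetric equilibrium every firm chooses the same x, so Σ_{j≠i} x_j = 4x. The condition becomes 297.4 − 8x = 0, giving x = 297.4/8 = 37.175.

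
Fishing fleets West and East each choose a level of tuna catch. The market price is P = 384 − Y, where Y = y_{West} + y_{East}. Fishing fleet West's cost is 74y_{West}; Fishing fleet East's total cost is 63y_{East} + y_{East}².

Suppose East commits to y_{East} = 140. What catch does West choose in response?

85

Fishing fleet West's profit: π = y_{West}(384 − (y_{West} + y_{East})) − 74y_{West}.
∂π/∂y_{West} = 310 − 2y_{West} − y_{East} = 0, so y_{West} = 155 − 0.5y_{East}.
At y_{East} = 140: y_{West} = 155 − 0.5·140 = 85.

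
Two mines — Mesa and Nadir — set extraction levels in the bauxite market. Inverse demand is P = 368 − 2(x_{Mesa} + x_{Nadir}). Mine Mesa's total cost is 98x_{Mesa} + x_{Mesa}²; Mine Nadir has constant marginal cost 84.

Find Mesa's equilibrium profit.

1966.08

Mine Mesa's profit: π = x_{Mesa}(368 − 2(x_{Mesa} + x_{Nadir})) − 98x_{Mesa} − x_{Mesa}².
∂π/∂x_{Mesa} = 270 − 6x_{Mesa} − 2x_{Nadir} = 0, so x_{Mesa} = 45 − (1/3)x_{Nadir}.
For Nadir: ∂π/∂x_{Nadir} = 284 − 4x_{Nadir} − 2x_{Mesa} = 0 ⇒ x_{Nadir} = 71 − 0.5x_{Mesa}.
Plugging x_{Nadir} into Mesa's best response: x_{Mesa} = 45 − (1/3)(71 − 0.5x_{Mesa}) ⇒ (5/6)x_{Mesa} = 64/3, so x_{Mesa} = 25.6.
Then x_{Nadir} = 71 − 0.5·25.6 = 58.2.
Price P = 368 − 2·83.8 = 200.4.
Mesa's profit: (200.4 − 98)·25.6 − (25.6)² = 1966.08.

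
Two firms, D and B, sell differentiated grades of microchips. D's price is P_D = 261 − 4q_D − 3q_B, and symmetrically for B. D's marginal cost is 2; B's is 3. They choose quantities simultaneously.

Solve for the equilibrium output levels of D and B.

23.6, 23.4

Firm D's profit: π = q_D(261 − 4q_D − 3q_B) − 2q_D.
∂π/∂q_D = 259 − 8q_D − 3q_B = 0 ⇒ q_D = 32.375 − 0.375q_B.
Similarly q_B = 32.25 − 0.375q_D.
Solving the two reaction functions simultaneously: (1 − (−0.375)(−0.375))q_D = 32.375 − 0.375·32.25, so (55/64)q_D = 649/32 and q_D = 23.6.
Then q_B = 32.25 − 0.375·23.6 = 23.4.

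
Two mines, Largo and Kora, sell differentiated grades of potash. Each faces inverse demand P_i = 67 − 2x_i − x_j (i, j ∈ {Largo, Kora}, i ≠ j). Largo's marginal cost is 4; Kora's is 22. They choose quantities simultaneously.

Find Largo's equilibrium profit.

Mine Largo's profit: π = x_{Largo}(67 − 2x_{Largo} − x_{Kora}) − 4x_{Largo}.
∂π/∂x_{Largo} = 63 − 4x_{Largo} − x_{Kora} = 0 ⇒ x_{Largo} = 15.75 − 0.25x_{Kora}.
Similarly x_{Kora} = 11.25 − 0.25x_{Largo}.
Solving the two reaction functions simultaneously: (1 − (−0.25)(−0.25))x_{Largo} = 15.75 − 0.25·11.25, so 0.9375x_{Largo} = 12.9375 and x_{Largo} = 13.8.
Then x_{Kora} = 11.25 − 0.25·13.8 = 7.8.
P_{Largo} = 67 − 2·13.8 − 7.8 = 31.6.
Profit = (31.6 − 4)·13.8 = 380.88.

380.88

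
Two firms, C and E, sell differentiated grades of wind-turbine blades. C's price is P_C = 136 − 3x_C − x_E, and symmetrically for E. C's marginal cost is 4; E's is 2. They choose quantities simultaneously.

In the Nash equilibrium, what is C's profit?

Firm C's profit: π = x_C(136 − 3x_C − x_E) − 4x_C.
∂π/∂x_C = 132 − 6x_C − x_E = 0 ⇒ x_C = 22 − (1/6)x_E.
Similarly x_E = 67/3 − (1/6)x_C.
Plugging x_E into C's best response: x_C = 22 − (1/6)(67/3 − (1/6)x_C) ⇒ (35/36)x_C = 329/18, so x_C = 18.8.
Then x_E = 67/3 − (1/6)·18.8 = 19.2.
P_C = 136 − 3·18.8 − 19.2 = 60.4.
Profit = (60.4 − 4)·18.8 = 1060.32.

1060.32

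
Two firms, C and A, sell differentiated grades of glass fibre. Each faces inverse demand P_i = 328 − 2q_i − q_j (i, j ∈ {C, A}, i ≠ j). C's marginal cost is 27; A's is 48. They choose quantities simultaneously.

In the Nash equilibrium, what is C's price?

Firm C's profit: π = q_C(328 − 2q_C − q_A) − 27q_C.
∂π/∂q_C = 301 − 4q_C − q_A = 0 ⇒ q_C = 75.25 − 0.25q_A.
Similarly q_A = 70 − 0.25q_C.
Solving the two reaction functions simultaneously: (1 − (−0.25)(−0.25))q_C = 75.25 − 0.25·70, so 0.9375q_C = 57.75 and q_C = 61.6.
Then q_A = 70 − 0.25·61.6 = 54.6.
P_C = 328 − 2·61.6 − 54.6 = 150.2.

150.2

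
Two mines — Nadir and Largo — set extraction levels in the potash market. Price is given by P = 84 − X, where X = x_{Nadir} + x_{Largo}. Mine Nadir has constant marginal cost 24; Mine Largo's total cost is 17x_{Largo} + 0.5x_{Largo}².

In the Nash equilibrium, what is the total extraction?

Mine Nadir's profit: π = x_{Nadir}(84 − (x_{Nadir} + x_{Largo})) − 24x_{Nadir}.
∂π/∂x_{Nadir} = 60 − 2x_{Nadir} − x_{Largo} = 0, so x_{Nadir} = 30 − 0.5x_{Largo}.
For Largo: ∂π/∂x_{Largo} = 67 − 3x_{Largo} − x_{Nadir} = 0 ⇒ x_{Largo} = 67/3 − (1/3)x_{Nadir}.
Substituting the second reaction function into the first: x_{Nadir} = 30 − 0.5(67/3 − (1/3)x_{Nadir}), which gives (5/6)x_{Nadir} = 113/6 ⇒ x_{Nadir} = 22.6.
Then x_{Largo} = 67/3 − (1/3)·22.6 = 14.8.
Total extraction: 22.6 + 14.8 = 37.4.

37.4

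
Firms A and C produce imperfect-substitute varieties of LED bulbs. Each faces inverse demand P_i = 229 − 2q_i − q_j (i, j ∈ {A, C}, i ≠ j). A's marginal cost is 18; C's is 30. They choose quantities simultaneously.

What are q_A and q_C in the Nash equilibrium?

43, 39

Firm A's profit: π = q_A(229 − 2q_A − q_C) − 18q_A.
∂π/∂q_A = 211 − 4q_A − q_C = 0 ⇒ q_A = 52.75 − 0.25q_C.
Similarly q_C = 49.75 − 0.25q_A.
Plugging q_C into A's best response: q_A = 52.75 − 0.25(49.75 − 0.25q_A) ⇒ 0.9375q_A = 40.3125, so q_A = 43.
Then q_C = 49.75 − 0.25·43 = 39.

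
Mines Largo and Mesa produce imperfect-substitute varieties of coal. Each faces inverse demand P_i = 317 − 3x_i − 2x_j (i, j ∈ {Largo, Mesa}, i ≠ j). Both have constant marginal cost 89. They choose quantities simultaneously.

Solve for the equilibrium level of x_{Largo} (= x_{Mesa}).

28.5

Mine Largo's profit: π = x_{Largo}(317 − 3x_{Largo} − 2x_{Mesa}) − 89x_{Largo}.
∂π/∂x_{Largo} = 228 − 6x_{Largo} − 2x_{Mesa} = 0 ⇒ x_{Largo} = 38 − (1/3)x_{Mesa}.
Setting x_{Largo} = x_{Mesa} in the reaction function: x_{Largo} = 38 − (1/3)x_{Largo}, so x_{Largo} = 38 / (4/3) = 28.5.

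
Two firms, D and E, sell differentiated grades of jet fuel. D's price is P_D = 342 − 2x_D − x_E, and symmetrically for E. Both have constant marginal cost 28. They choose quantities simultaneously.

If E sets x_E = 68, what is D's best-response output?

61.5

Firm D's profit: π = x_D(342 − 2x_D − x_E) − 28x_D.
∂π/∂x_D = 314 − 4x_D − x_E = 0 ⇒ x_D = 78.5 − 0.25x_E.
At x_E = 68: x_D = 78.5 − 0.25·68 = 61.5.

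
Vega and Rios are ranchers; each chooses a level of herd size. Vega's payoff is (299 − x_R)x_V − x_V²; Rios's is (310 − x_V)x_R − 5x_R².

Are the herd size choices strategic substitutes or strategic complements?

Expanding Vega's payoff: 299x_V − x_Rx_V − x_V².
∂π/∂x_V = 299 − x_R − 2x_V = 0, so x_V = 149.5 − 0.5x_R.
The best-response slope dx_V/dx_R = −0.5 < 0: the reaction function is downward-sloping, so the choices are strategic substitutes.

strategic substitutes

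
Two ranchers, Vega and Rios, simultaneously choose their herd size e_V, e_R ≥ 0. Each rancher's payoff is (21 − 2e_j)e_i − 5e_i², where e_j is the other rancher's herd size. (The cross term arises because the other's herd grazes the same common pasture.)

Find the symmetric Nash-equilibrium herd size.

Vega's payoff is (21 − 2e_R)e_V − 5e_V².
∂π/∂e_V = 21 − 2e_R − 10e_V = 0, so e_V = 2.1 − 0.2e_R.
By symmetry e_R = e_V; substituting into the reaction function, 1.2e_V = 2.1 and e_V = 1.75.

1.75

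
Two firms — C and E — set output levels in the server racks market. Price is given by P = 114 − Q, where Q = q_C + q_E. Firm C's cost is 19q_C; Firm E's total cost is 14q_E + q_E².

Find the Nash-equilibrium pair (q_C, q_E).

Firm C's profit: π = q_C(114 − (q_C + q_E)) − 19q_C.
∂π/∂q_C = 95 − 2q_C − q_E = 0, so q_C = 47.5 − 0.5q_E.
For E: ∂π/∂q_E = 100 − 4q_E − q_C = 0 ⇒ q_E = 25 − 0.25q_C.
Plugging q_E into C's best response: q_C = 47.5 − 0.5(25 − 0.25q_C) ⇒ 0.875q_C = 35, so q_C = 40.
Then q_E = 25 − 0.25·40 = 15.

40, 15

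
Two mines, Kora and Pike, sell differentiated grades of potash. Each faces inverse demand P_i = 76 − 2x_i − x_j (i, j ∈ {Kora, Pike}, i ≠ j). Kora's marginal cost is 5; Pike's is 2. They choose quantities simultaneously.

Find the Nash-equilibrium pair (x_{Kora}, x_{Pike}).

14, 15

Mine Kora's profit: π = x_{Kora}(76 − 2x_{Kora} − x_{Pike}) − 5x_{Kora}.
∂π/∂x_{Kora} = 71 − 4x_{Kora} − x_{Pike} = 0 ⇒ x_{Kora} = 17.75 − 0.25x_{Pike}.
Similarly x_{Pike} = 18.5 − 0.25x_{Kora}.
Substituting the second reaction function into the first: x_{Kora} = 17.75 − 0.25(18.5 − 0.25x_{Kora}), which gives 0.9375x_{Kora} = 13.125 ⇒ x_{Kora} = 14.
Then x_{Pike} = 18.5 − 0.25·14 = 15.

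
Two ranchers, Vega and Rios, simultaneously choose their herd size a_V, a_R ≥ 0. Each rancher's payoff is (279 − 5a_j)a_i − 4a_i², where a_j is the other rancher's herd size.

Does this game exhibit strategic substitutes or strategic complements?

Vega's payoff is (279 − 5a_R)a_V − 4a_V².
∂π/∂a_V = 279 − 5a_R − 8a_V = 0, so a_V = 34.875 − 0.625a_R.
The best-response slope da_V/da_R = −0.625 < 0: the reaction function is downward-sloping, so the choices are strategic substitutes.

strategic substitutes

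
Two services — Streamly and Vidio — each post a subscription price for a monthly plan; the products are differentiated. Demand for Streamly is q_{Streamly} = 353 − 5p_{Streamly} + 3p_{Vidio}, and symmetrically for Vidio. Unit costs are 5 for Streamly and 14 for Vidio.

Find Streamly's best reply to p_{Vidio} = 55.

Streamly's profit: π = (p_{Streamly} − 5)(353 − 5p_{Streamly} + 3p_{Vidio}).
∂π/∂p_{Streamly} = 378 − 10p_{Streamly} + 3p_{Vidio} = 0 ⇒ p_{Streamly} = 37.8 + 0.3p_{Vidio}.
At p_{Vidio} = 55: p_{Streamly} = 37.8 + 0.3·55 = 54.3.

54.3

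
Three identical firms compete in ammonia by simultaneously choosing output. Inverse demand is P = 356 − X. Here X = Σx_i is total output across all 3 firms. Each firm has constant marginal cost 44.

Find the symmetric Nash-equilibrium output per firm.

A representative firm's profit is π_i = x_i(356 − X) − 44x_i, with X = x_i + Σ_{j≠i} x_j.
First-order condition: 312 − 2x_i − Σ_{j≠i} x_j = 0.
In a symmetric equilibrium every firm chooses the same x, so Σ_{j≠i} x_j = 2x. The condition becomes 312 − 4x = 0, giving x = 312/4 = 78.

78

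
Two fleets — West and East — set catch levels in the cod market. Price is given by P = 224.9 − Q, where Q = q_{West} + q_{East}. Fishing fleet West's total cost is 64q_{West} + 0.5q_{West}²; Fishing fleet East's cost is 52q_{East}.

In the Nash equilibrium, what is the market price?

123.56

Fishing fleet West's profit: π = q_{West}(224.9 − (q_{West} + q_{East})) − 64q_{West} − 0.5q_{West}².
∂π/∂q_{West} = 160.9 − 3q_{West} − q_{East} = 0, so q_{West} = 1609/30 − (1/3)q_{East}.
For East: ∂π/∂q_{East} = 172.9 − 2q_{East} − q_{West} = 0 ⇒ q_{East} = 86.45 − 0.5q_{West}.
Plugging q_{East} into West's best response: q_{West} = 1609/30 − (1/3)(86.45 − 0.5q_{West}) ⇒ (5/6)q_{West} = 1489/60, so q_{West} = 29.78.
Then q_{East} = 86.45 − 0.5·29.78 = 71.56.
Equilibrium price: P = 224.9 − 101.34 = 123.56.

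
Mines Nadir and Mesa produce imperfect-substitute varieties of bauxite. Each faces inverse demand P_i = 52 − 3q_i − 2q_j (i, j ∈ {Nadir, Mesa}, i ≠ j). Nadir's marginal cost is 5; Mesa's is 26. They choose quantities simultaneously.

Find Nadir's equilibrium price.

26.5625

Mine Nadir's profit: π = q_{Nadir}(52 − 3q_{Nadir} − 2q_{Mesa}) − 5q_{Nadir}.
∂π/∂q_{Nadir} = 47 − 6q_{Nadir} − 2q_{Mesa} = 0 ⇒ q_{Nadir} = 47/6 − (1/3)q_{Mesa}.
Similarly q_{Mesa} = 13/3 − (1/3)q_{Nadir}.
Plugging q_{Mesa} into Nadir's best response: q_{Nadir} = 47/6 − (1/3)(13/3 − (1/3)q_{Nadir}) ⇒ (8/9)q_{Nadir} = 115/18, so q_{Nadir} = 7.1875.
Then q_{Mesa} = 13/3 − (1/3)·7.1875 = 1.9375.
P_{Nadir} = 52 − 3·7.1875 − 2·1.9375 = 26.5625.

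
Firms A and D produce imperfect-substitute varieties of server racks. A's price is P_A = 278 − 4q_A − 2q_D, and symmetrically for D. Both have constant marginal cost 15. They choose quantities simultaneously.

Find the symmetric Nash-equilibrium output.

26.3

Firm A's profit: π = q_A(278 − 4q_A − 2q_D) − 15q_A.
∂π/∂q_A = 263 − 8q_A − 2q_D = 0 ⇒ q_A = 32.875 − 0.25q_D.
Setting q_A = q_D in the reaction function: q_A = 32.875 − 0.25q_A, so q_A = 32.875 / 1.25 = 26.3.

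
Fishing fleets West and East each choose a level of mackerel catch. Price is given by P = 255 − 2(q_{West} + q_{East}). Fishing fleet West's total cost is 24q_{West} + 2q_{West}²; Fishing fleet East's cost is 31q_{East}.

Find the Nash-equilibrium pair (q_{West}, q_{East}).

17, 47.5

Fishing fleet West's profit: π = q_{West}(255 − 2(q_{West} + q_{East})) − 24q_{West} − 2q_{West}².
∂π/∂q_{West} = 231 − 8q_{West} − 2q_{East} = 0, so q_{West} = 28.875 − 0.25q_{East}.
For East: ∂π/∂q_{East} = 224 − 4q_{East} − 2q_{West} = 0 ⇒ q_{East} = 56 − 0.5q_{West}.
Solving the two reaction functions simultaneously: (1 − (−0.25)(−0.5))q_{West} = 28.875 − 0.25·56, so 0.875q_{West} = 14.875 and q_{West} = 17.
Then q_{East} = 56 − 0.5·17 = 47.5.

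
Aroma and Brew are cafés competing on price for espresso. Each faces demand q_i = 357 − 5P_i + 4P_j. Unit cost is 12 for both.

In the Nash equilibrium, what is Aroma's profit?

Aroma's profit: π = (P_{Aroma} − 12)(357 − 5P_{Aroma} + 4P_{Brew}).
∂π/∂P_{Aroma} = 417 − 10P_{Aroma} + 4P_{Brew} = 0 ⇒ P_{Aroma} = 41.7 + 0.4P_{Brew}.
Setting P_{Aroma} = P_{Brew} in the reaction function: P_{Aroma} = 41.7 + 0.4P_{Aroma}, so P_{Aroma} = 41.7 / 0.6 = 69.5.
q_{Aroma} = 357 − 5·69.5 + 4·69.5 = 287.5.
Profit = (69.5 − 12)·287.5 = 16531.25.

16531.25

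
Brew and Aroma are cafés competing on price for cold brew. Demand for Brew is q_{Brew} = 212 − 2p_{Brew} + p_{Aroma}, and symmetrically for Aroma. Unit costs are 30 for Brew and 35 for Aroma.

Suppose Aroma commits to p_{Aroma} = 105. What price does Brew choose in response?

Brew's profit: π = (p_{Brew} − 30)(212 − 2p_{Brew} + p_{Aroma}).
∂π/∂p_{Brew} = 272 − 4p_{Brew} + p_{Aroma} = 0 ⇒ p_{Brew} = 68 + 0.25p_{Aroma}.
At p_{Aroma} = 105: p_{Brew} = 68 + 0.25·105 = 94.25.

94.25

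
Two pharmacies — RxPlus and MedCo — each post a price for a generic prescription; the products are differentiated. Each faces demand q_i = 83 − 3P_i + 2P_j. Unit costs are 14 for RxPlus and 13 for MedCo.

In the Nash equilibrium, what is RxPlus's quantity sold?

51.1875

RxPlus's profit: π = (P_{RxPlus} − 14)(83 − 3P_{RxPlus} + 2P_{MedCo}).
∂π/∂P_{RxPlus} = 125 − 6P_{RxPlus} + 2P_{MedCo} = 0 ⇒ P_{RxPlus} = 125/6 + (1/3)P_{MedCo}.
Similarly P_{MedCo} = 61/3 + (1/3)P_{RxPlus}.
Solving the two reaction functions simultaneously: (1 − (1/3)(1/3))P_{RxPlus} = 125/6 + (1/3)·(61/3), so (8/9)P_{RxPlus} = 497/18 and P_{RxPlus} = 31.0625.
Then P_{MedCo} = 61/3 + (1/3)·31.0625 = 30.6875.
q_{RxPlus} = 83 − 3·31.0625 + 2·30.6875 = 51.1875.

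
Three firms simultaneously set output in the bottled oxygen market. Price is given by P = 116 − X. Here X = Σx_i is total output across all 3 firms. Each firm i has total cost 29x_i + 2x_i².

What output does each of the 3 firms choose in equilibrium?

10.875

A representative firm's profit is π_i = x_i(116 − X) − 29x_i − 2x_i², with X = x_i + Σ_{j≠i} x_j.
First-order condition: 87 − 6x_i − Σ_{j≠i} x_j = 0.
Imposing symmetry (x_j = x for all j) turns Σ_{j≠i} x_j into 2x, so 87 = 8x and x = 10.875.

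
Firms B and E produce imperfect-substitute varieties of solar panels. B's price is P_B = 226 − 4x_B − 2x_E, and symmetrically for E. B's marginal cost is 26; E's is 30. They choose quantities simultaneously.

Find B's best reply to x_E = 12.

Firm B's profit: π = x_B(226 − 4x_B − 2x_E) − 26x_B.
∂π/∂x_B = 200 − 8x_B − 2x_E = 0 ⇒ x_B = 25 − 0.25x_E.
At x_E = 12: x_B = 25 − 0.25·12 = 22.

22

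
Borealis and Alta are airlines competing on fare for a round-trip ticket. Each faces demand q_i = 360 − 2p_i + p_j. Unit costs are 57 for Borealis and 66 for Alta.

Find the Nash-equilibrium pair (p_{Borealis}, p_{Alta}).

Borealis's profit: π = (p_{Borealis} − 57)(360 − 2p_{Borealis} + p_{Alta}).
∂π/∂p_{Borealis} = 474 − 4p_{Borealis} + p_{Alta} = 0 ⇒ p_{Borealis} = 118.5 + 0.25p_{Alta}.
Similarly p_{Alta} = 123 + 0.25p_{Borealis}.
Substituting the second reaction function into the first: p_{Borealis} = 118.5 + 0.25(123 + 0.25p_{Borealis}), which gives 0.9375p_{Borealis} = 149.25 ⇒ p_{Borealis} = 159.2.
Then p_{Alta} = 123 + 0.25·159.2 = 162.8.

159.2, 162.8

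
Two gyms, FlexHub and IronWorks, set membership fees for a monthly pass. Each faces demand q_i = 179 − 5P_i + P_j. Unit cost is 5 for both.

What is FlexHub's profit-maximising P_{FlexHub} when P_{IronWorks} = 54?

25.8

FlexHub's profit: π = (P_{FlexHub} − 5)(179 − 5P_{FlexHub} + P_{IronWorks}).
∂π/∂P_{FlexHub} = 204 − 10P_{FlexHub} + P_{IronWorks} = 0 ⇒ P_{FlexHub} = 20.4 + 0.1P_{IronWorks}.
At P_{IronWorks} = 54: P_{FlexHub} = 20.4 + 0.1·54 = 25.8.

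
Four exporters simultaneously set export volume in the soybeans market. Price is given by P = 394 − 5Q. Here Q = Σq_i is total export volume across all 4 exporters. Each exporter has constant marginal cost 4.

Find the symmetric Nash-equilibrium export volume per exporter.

A representative exporter's profit is π_i = q_i(394 − 5Q) − 4q_i, with Q = q_i + Σ_{j≠i} q_j.
First-order condition: 390 − 10q_i − 5Σ_{j≠i} q_j = 0.
In a symmetric equilibrium every exporter chooses the same q, so Σ_{j≠i} q_j = 3q. The condition becomes 390 − 25q = 0, giving q = 390/25 = 15.6.

15.6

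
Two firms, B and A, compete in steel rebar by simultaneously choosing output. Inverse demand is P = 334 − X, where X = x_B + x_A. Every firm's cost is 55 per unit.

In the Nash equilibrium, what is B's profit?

Firm B's profit: π = x_B(334 − (x_B + x_A)) − 55x_B.
∂π/∂x_B = 279 − 2x_B − x_A = 0, so x_B = 139.5 − 0.5x_A.
By symmetry x_A = x_B; substituting into the reaction function, 1.5x_B = 139.5 and x_B = 93.
Price P = 334 − 186 = 148.
B's profit: (148 − 55)·93 = 8649.

8649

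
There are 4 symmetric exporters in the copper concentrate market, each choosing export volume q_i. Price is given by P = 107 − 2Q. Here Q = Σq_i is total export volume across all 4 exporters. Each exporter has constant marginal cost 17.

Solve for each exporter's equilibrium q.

A representative exporter's profit is π_i = q_i(107 − 2Q) − 17q_i, with Q = q_i + Σ_{j≠i} q_j.
First-order condition: 90 − 4q_i − 2Σ_{j≠i} q_j = 0.
In a symmetric equilibrium every exporter chooses the same q, so Σ_{j≠i} q_j = 3q. The condition becomes 90 − 10q = 0, giving q = 90/10 = 9.

9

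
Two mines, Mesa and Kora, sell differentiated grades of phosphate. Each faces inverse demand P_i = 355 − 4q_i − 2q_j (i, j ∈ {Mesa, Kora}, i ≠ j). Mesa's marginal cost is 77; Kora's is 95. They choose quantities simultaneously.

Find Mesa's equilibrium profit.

Mine Mesa's profit: π = q_{Mesa}(355 − 4q_{Mesa} − 2q_{Kora}) − 77q_{Mesa}.
∂π/∂q_{Mesa} = 278 − 8q_{Mesa} − 2q_{Kora} = 0 ⇒ q_{Mesa} = 34.75 − 0.25q_{Kora}.
Similarly q_{Kora} = 32.5 − 0.25q_{Mesa}.
Substituting the second reaction function into the first: q_{Mesa} = 34.75 − 0.25(32.5 − 0.25q_{Mesa}), which gives 0.9375q_{Mesa} = 26.625 ⇒ q_{Mesa} = 28.4.
Then q_{Kora} = 32.5 − 0.25·28.4 = 25.4.
P_{Mesa} = 355 − 4·28.4 − 2·25.4 = 190.6.
Profit = (190.6 − 77)·28.4 = 3226.24.

3226.24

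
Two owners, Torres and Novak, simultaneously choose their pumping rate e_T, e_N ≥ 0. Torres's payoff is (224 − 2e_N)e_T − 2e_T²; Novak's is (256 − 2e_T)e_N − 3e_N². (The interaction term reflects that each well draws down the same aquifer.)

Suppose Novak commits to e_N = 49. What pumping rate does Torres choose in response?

Expanding Torres's payoff: 224e_T − 2e_Ne_T − 2e_T².
∂π/∂e_T = 224 − 2e_N − 4e_T = 0, so e_T = 56 − 0.5e_N.
At e_N = 49: e_T = 56 − 0.5·49 = 31.5.

31.5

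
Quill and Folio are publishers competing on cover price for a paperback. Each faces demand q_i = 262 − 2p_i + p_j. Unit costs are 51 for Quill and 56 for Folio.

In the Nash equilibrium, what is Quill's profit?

10082

Quill's profit: π = (p_{Quill} − 51)(262 − 2p_{Quill} + p_{Folio}).
∂π/∂p_{Quill} = 364 − 4p_{Quill} + p_{Folio} = 0 ⇒ p_{Quill} = 91 + 0.25p_{Folio}.
Similarly p_{Folio} = 93.5 + 0.25p_{Quill}.
Plugging p_{Folio} into Quill's best response: p_{Quill} = 91 + 0.25(93.5 + 0.25p_{Quill}) ⇒ 0.9375p_{Quill} = 114.375, so p_{Quill} = 122.
Then p_{Folio} = 93.5 + 0.25·122 = 124.
q_{Quill} = 262 − 2·122 + 124 = 142.
Profit = (122 − 51)·142 = 10082.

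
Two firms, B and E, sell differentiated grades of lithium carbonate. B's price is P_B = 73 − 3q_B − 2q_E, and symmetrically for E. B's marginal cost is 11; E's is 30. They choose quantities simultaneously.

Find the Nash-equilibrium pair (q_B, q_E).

Firm B's profit: π = q_B(73 − 3q_B − 2q_E) − 11q_B.
∂π/∂q_B = 62 − 6q_B − 2q_E = 0 ⇒ q_B = 31/3 − (1/3)q_E.
Similarly q_E = 43/6 − (1/3)q_B.
Plugging q_E into B's best response: q_B = 31/3 − (1/3)(43/6 − (1/3)q_B) ⇒ (8/9)q_B = 143/18, so q_B = 8.9375.
Then q_E = 43/6 − (1/3)·8.9375 = 4.1875.

8.9375, 4.1875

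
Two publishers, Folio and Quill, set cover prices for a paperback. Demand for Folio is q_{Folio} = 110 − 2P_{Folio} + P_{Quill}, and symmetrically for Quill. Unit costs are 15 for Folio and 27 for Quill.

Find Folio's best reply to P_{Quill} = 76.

Folio's profit: π = (P_{Folio} − 15)(110 − 2P_{Folio} + P_{Quill}).
∂π/∂P_{Folio} = 140 − 4P_{Folio} + P_{Quill} = 0 ⇒ P_{Folio} = 35 + 0.25P_{Quill}.
At P_{Quill} = 76: P_{Folio} = 35 + 0.25·76 = 54.

54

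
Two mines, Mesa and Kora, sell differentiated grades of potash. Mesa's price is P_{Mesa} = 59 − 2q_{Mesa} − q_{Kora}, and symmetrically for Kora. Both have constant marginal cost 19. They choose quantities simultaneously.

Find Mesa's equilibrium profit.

Mine Mesa's profit: π = q_{Mesa}(59 − 2q_{Mesa} − q_{Kora}) − 19q_{Mesa}.
∂π/∂q_{Mesa} = 40 − 4q_{Mesa} − q_{Kora} = 0 ⇒ q_{Mesa} = 10 − 0.25q_{Kora}.
By symmetry q_{Kora} = q_{Mesa}; substituting into the reaction function, 1.25q_{Mesa} = 10 and q_{Mesa} = 8.
P_{Mesa} = 59 − 2·8 − 8 = 35.
Profit = (35 − 19)·8 = 128.

128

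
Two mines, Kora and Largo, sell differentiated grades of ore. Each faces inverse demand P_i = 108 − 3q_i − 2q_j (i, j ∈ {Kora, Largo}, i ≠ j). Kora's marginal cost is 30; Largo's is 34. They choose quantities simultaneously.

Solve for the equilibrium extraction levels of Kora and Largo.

10, 9

Mine Kora's profit: π = q_{Kora}(108 − 3q_{Kora} − 2q_{Largo}) − 30q_{Kora}.
∂π/∂q_{Kora} = 78 − 6q_{Kora} − 2q_{Largo} = 0 ⇒ q_{Kora} = 13 − (1/3)q_{Largo}.
Similarly q_{Largo} = 37/3 − (1/3)q_{Kora}.
Plugging q_{Largo} into Kora's best response: q_{Kora} = 13 − (1/3)(37/3 − (1/3)q_{Kora}) ⇒ (8/9)q_{Kora} = 80/9, so q_{Kora} = 10.
Then q_{Largo} = 37/3 − (1/3)·10 = 9.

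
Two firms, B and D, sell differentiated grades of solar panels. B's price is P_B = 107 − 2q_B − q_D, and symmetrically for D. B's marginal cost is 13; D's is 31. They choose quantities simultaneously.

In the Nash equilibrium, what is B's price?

53

Firm B's profit: π = q_B(107 − 2q_B − q_D) − 13q_B.
∂π/∂q_B = 94 − 4q_B − q_D = 0 ⇒ q_B = 23.5 − 0.25q_D.
Similarly q_D = 19 − 0.25q_B.
Substituting the second reaction function into the first: q_B = 23.5 − 0.25(19 − 0.25q_B), which gives 0.9375q_B = 18.75 ⇒ q_B = 20.
Then q_D = 19 − 0.25·20 = 14.
P_B = 107 − 2·20 − 14 = 53.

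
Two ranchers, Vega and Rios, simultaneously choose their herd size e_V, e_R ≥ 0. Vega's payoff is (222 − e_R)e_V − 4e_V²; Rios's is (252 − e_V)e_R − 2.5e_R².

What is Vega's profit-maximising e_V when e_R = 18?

25.5

Expanding Vega's payoff: 222e_V − e_Re_V − 4e_V².
∂π/∂e_V = 222 − e_R − 8e_V = 0, so e_V = 27.75 − 0.125e_R.
At e_R = 18: e_V = 27.75 − 0.125·18 = 25.5.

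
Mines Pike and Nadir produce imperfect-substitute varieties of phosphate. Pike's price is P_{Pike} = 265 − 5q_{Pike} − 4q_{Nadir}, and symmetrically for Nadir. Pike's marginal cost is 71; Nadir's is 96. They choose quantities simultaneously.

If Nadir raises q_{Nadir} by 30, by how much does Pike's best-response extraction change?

-12

Mine Pike's profit: π = q_{Pike}(265 − 5q_{Pike} − 4q_{Nadir}) − 71q_{Pike}.
∂π/∂q_{Pike} = 194 − 10q_{Pike} − 4q_{Nadir} = 0 ⇒ q_{Pike} = 19.4 − 0.4q_{Nadir}.
The reaction-function slope is −0.4, so a 30-unit rise in q_{Nadir} moves q_{Pike} by −0.4 × 30 = −12. Pike's best response falls — the actions are strategic substitutes.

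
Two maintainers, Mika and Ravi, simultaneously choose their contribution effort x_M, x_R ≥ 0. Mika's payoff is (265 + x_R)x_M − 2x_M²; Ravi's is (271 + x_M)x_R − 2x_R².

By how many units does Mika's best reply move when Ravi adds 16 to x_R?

Expanding Mika's payoff: 265x_M + x_Rx_M − 2x_M².
∂π/∂x_M = 265 + x_R − 4x_M = 0, so x_M = 66.25 + 0.25x_R.
The reaction-function slope is 0.25, so a 16-unit rise in x_R moves x_M by 0.25 × 16 = 4. Mika's best response rises — the actions are strategic complements.

4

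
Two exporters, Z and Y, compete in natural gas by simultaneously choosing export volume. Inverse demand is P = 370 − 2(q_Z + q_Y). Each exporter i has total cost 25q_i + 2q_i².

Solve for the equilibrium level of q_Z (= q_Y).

34.5

Exporter Z's profit: π = q_Z(370 − 2(q_Z + q_Y)) − 25q_Z − 2q_Z².
∂π/∂q_Z = 345 − 8q_Z − 2q_Y = 0, so q_Z = 43.125 − 0.25q_Y.
By symmetry q_Y = q_Z; substituting into the reaction function, 1.25q_Z = 43.125 and q_Z = 34.5.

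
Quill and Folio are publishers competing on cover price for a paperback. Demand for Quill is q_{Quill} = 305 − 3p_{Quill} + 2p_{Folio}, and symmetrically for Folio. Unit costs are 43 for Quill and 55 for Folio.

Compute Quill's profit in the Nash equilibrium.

13770.1875

Quill's profit: π = (p_{Quill} − 43)(305 − 3p_{Quill} + 2p_{Folio}).
∂π/∂p_{Quill} = 434 − 6p_{Quill} + 2p_{Folio} = 0 ⇒ p_{Quill} = 217/3 + (1/3)p_{Folio}.
Similarly p_{Folio} = 235/3 + (1/3)p_{Quill}.
Plugging p_{Folio} into Quill's best response: p_{Quill} = 217/3 + (1/3)(235/3 + (1/3)p_{Quill}) ⇒ (8/9)p_{Quill} = 886/9, so p_{Quill} = 110.75.
Then p_{Folio} = 235/3 + (1/3)·110.75 = 115.25.
q_{Quill} = 305 − 3·110.75 + 2·115.25 = 203.25.
Profit = (110.75 − 43)·203.25 = 13770.1875.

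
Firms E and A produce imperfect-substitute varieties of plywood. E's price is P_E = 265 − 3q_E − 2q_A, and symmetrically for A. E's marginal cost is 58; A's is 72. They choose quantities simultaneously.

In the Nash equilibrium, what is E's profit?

Firm E's profit: π = q_E(265 − 3q_E − 2q_A) − 58q_E.
∂π/∂q_E = 207 − 6q_E − 2q_A = 0 ⇒ q_E = 34.5 − (1/3)q_A.
Similarly q_A = 193/6 − (1/3)q_E.
Substituting the second reaction function into the first: q_E = 34.5 − (1/3)(193/6 − (1/3)q_E), which gives (8/9)q_E = 214/9 ⇒ q_E = 26.75.
Then q_A = 193/6 − (1/3)·26.75 = 23.25.
P_E = 265 − 3·26.75 − 2·23.25 = 138.25.
Profit = (138.25 − 58)·26.75 = 2146.6875.

2146.6875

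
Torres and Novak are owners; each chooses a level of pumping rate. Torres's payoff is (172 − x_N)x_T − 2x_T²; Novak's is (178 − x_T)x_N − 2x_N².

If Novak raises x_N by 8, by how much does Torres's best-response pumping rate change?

-2

Expanding Torres's payoff: 172x_T − x_Nx_T − 2x_T².
∂π/∂x_T = 172 − x_N − 4x_T = 0, so x_T = 43 − 0.25x_N.
The reaction-function slope is −0.25, so an 8-unit rise in x_N moves x_T by −0.25 × 8 = −2. Torres's best response falls — the actions are strategic substitutes.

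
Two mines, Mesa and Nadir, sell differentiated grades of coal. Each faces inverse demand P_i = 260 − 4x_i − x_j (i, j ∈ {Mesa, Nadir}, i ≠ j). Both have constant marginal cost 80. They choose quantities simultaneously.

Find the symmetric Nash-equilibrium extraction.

Mine Mesa's profit: π = x_{Mesa}(260 − 4x_{Mesa} − x_{Nadir}) − 80x_{Mesa}.
∂π/∂x_{Mesa} = 180 − 8x_{Mesa} − x_{Nadir} = 0 ⇒ x_{Mesa} = 22.5 − 0.125x_{Nadir}.
By symmetry x_{Nadir} = x_{Mesa}; substituting into the reaction function, 1.125x_{Mesa} = 22.5 and x_{Mesa} = 20.

20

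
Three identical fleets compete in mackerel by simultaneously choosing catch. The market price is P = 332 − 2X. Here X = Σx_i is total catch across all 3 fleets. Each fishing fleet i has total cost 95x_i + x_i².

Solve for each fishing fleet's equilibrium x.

A representative fishing fleet's profit is π_i = x_i(332 − 2X) − 95x_i − x_i², with X = x_i + Σ_{j≠i} x_j.
First-order condition: 237 − 6x_i − 2Σ_{j≠i} x_j = 0.
With identical fishing fleets, set every x_j = x: then 237 − 6x − 4x = 0, i.e. x = 237/10 = 23.7.

23.7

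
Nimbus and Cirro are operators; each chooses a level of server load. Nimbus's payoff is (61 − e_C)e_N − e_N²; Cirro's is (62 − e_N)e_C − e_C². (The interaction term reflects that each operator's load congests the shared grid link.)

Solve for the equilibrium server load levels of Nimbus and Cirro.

20, 21

Expanding Nimbus's payoff: 61e_N − e_Ce_N − e_N².
∂π/∂e_N = 61 − e_C − 2e_N = 0, so e_N = 30.5 − 0.5e_C.
Likewise for Cirro: e_C = 31 − 0.5e_N.
Plugging e_C into Nimbus's best response: e_N = 30.5 − 0.5(31 − 0.5e_N) ⇒ 0.75e_N = 15, so e_N = 20.
Then e_C = 31 − 0.5·20 = 21.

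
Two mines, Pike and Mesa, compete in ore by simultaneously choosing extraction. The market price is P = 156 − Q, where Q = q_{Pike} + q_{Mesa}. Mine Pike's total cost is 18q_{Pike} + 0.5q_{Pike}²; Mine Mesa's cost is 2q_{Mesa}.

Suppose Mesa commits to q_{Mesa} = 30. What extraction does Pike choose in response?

Mine Pike's profit: π = q_{Pike}(156 − (q_{Pike} + q_{Mesa})) − 18q_{Pike} − 0.5q_{Pike}².
∂π/∂q_{Pike} = 138 − 3q_{Pike} − q_{Mesa} = 0, so q_{Pike} = 46 − (1/3)q_{Mesa}.
At q_{Mesa} = 30: q_{Pike} = 46 − (1/3)·30 = 36.

36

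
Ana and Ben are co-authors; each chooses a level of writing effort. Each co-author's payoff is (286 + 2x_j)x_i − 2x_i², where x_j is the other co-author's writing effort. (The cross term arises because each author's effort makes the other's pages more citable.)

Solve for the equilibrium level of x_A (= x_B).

143

Ana's payoff is (286 + 2x_B)x_A − 2x_A².
∂π/∂x_A = 286 + 2x_B − 4x_A = 0, so x_A = 71.5 + 0.5x_B.
The game is symmetric, so in equilibrium x_B = x_A: the reaction function gives 0.5x_A = 71.5, hence x_A = 143.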